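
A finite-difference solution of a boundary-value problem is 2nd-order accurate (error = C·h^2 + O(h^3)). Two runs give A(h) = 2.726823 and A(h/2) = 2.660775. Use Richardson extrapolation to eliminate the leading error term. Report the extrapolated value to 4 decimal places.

2.6388

The leading error scales as h^2; refining by a factor of 2 reduces it by 2^2 = 4.
Extrapolated value = (4·A(h/2) − A(h)) / (4 − 1)
= (4·2.660775 − 2.726823) / 3
= 7.916277 / 3 = 2.638759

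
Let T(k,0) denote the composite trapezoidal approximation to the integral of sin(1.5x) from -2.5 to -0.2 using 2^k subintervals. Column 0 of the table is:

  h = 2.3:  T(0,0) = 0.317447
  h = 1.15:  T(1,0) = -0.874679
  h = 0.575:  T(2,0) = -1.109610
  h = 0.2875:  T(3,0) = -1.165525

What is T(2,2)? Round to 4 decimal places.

-1.1823

Richardson extrapolation on the trapezoidal column (denominator 4−1=3):
T(1,1) = (4·(-0.874679) − 0.317447) / 3 = -1.272054
T(2,1) = -1.109610 + (-1.109610 − (-0.874679))/3 = -1.187920
T(2,2) = -1.187920 + (-1.187920 − (-1.272054))/15 = -1.182311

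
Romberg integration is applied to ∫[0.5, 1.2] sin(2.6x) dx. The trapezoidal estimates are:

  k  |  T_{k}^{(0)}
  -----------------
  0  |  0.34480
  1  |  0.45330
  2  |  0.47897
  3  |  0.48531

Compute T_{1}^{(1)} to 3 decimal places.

0.489

Richardson extrapolation on the trapezoidal column (denominator 4−1=3):
T_{1}^{(1)} = (4·0.45330 − 0.34480) / 3 = 0.48947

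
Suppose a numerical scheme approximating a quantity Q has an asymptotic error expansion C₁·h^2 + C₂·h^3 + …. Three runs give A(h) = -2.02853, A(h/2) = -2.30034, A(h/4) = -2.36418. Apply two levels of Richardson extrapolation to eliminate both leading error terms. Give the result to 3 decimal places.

-2.385

First eliminate the h^2 term (factor 2^2 = 4):
  B₁ = (4·(-2.30034) − (-2.02853))/3 = -2.39094
  B₂ = (4·(-2.36418) − (-2.30034))/3 = -2.38546
Then eliminate the h^3 term (factor 2^3 = 8):
  (8·(-2.38546) − (-2.39094))/7 = -2.38468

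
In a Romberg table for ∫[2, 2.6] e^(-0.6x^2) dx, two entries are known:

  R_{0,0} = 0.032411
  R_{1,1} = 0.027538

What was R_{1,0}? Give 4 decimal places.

From R_{1,1} = (4·R_{1,0} − R_{0,0})/3, solve for R_{1,0}:
4·R_{1,0} = 3·0.027538 + 0.032411 = 0.115025
R_{1,0} = 0.028756

0.0288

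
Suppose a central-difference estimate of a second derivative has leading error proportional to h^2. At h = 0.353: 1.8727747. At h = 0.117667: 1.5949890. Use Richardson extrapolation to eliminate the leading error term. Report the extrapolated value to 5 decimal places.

1.56027

The leading error scales as h^2; refining by a factor of 3 reduces it by 3^2 = 9.
Extrapolated value = (9·A(h/3) − A(h)) / (9 − 1)
= (9·1.5949890 − 1.8727747) / 8
= 12.4821263 / 8 = 1.5602658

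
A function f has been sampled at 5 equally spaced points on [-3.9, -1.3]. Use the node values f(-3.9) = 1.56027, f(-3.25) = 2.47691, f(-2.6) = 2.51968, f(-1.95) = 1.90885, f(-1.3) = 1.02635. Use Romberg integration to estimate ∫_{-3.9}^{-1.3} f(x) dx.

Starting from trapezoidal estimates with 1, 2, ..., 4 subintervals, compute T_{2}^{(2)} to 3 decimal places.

T_{0}^{(0)} (trapezoid, 1 panel, h=2.6000): 3.36261
T_{1}^{(0)} (trapezoid, 2 panels, h=1.3000): 4.95689
T_{2}^{(0)} (trapezoid, 4 panels, h=0.6500): 5.32919
T_{1}^{(1)} = 4.95689 + (4.95689 − 3.36261)/3 = 5.48832
T_{2}^{(1)} = 5.32919 + (5.32919 − 4.95689)/3 = 5.45329
T_{2}^{(2)} = 5.45329 + (5.45329 − 5.48832)/15 = 5.45095

5.451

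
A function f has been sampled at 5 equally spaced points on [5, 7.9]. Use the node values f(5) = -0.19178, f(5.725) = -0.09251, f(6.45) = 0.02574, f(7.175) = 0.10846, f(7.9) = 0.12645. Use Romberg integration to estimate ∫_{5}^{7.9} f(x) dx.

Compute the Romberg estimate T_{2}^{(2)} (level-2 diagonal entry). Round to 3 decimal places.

T_{0}^{(0)} (trapezoid, 1 panel, h=2.9000): -0.09473
T_{1}^{(0)} (trapezoid, 2 panels, h=1.4500): -0.01004
T_{2}^{(0)} (trapezoid, 4 panels, h=0.7250): 0.00654
T_{1}^{(1)} = -0.01004 + (-0.01004 − (-0.09473))/3 = 0.01819
T_{2}^{(1)} = 0.00654 + (0.00654 − (-0.01004))/3 = 0.01207
T_{2}^{(2)} = 0.01207 + (0.01207 − 0.01819)/15 = 0.01166

0.012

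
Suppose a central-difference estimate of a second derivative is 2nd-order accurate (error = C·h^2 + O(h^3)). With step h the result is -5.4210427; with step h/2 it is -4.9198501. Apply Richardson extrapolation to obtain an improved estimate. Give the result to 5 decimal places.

-4.75279

Extrapolated value = (4·A(h/2) − A(h)) / (4 − 1)
= (4·(-4.9198501) − (-5.4210427)) / 3
= -14.2583577 / 3 = -4.7527859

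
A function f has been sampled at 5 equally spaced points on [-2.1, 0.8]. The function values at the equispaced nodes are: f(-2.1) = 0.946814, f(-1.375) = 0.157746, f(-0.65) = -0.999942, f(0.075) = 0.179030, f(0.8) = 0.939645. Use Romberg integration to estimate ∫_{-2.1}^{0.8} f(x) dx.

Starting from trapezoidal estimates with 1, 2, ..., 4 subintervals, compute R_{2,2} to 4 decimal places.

R_{0,0} (trapezoid, 1 panel, h=2.9000): 2.735366
R_{1,0} (trapezoid, 2 panels, h=1.4500): -0.082233
R_{2,0} (trapezoid, 4 panels, h=0.7250): 0.203046
R_{1,1} = -0.082233 + (-0.082233 − 2.735366)/3 = -1.021433
R_{2,1} = 0.203046 + (0.203046 − (-0.082233))/3 = 0.298139
R_{2,2} = 0.298139 + (0.298139 − (-1.021433))/15 = 0.386110

0.3861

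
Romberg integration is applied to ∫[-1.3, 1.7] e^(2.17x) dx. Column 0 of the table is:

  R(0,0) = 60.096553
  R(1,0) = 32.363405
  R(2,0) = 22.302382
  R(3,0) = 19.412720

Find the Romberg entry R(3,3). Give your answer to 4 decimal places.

Richardson extrapolation on the trapezoidal column (denominator 4−1=3):
R(1,1) = (4·32.363405 − 60.096553) / 3 = 23.119022
R(2,1) = 22.302382 + (22.302382 − 32.363405)/3 = 18.948708
R(3,1) = 19.412720 + (19.412720 − 22.302382)/3 = 18.449499
R(2,2) = 18.948708 + (18.948708 − 23.119022)/15 = 18.670687
R(3,2) = (16·18.449499 − 18.948708) / 15 = 18.416218
R(3,3) = 18.416218 + (18.416218 − 18.670687)/63 = 18.412179

18.4122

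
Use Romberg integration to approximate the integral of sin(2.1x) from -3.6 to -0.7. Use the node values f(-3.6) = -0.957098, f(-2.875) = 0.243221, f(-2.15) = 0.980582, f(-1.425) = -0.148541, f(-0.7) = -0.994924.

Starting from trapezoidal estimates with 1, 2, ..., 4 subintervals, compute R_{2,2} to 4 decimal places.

0.0365

R_{0,0} (trapezoid, 1 panel, h=2.9000): -2.830432
R_{1,0} (trapezoid, 2 panels, h=1.4500): 0.006628
R_{2,0} (trapezoid, 4 panels, h=0.7250): 0.071957
R_{1,1} = 0.006628 + (0.006628 − (-2.830432))/3 = 0.952315
R_{2,1} = 0.071957 + (0.071957 − 0.006628)/3 = 0.093733
R_{2,2} = 0.093733 + (0.093733 − 0.952315)/15 = 0.036494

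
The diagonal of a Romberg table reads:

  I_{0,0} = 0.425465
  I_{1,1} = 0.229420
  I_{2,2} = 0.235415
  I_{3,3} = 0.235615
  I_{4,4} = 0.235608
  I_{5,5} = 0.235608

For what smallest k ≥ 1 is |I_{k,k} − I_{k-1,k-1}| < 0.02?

k = 2

|I_{1,1} − I_{0,0}| = 0.196045 ≥ 0.02
|I_{2,2} − I_{1,1}| = 0.005995 < 0.02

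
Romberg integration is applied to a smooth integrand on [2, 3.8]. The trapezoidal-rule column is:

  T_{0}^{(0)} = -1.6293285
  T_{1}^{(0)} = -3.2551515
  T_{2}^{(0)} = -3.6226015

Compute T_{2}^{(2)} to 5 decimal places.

T_{1}^{(1)} = -3.2551515 + (-3.2551515 − (-1.6293285))/3 = -3.7970925
T_{2}^{(1)} = (4·(-3.6226015) − (-3.2551515)) / 3 = -3.7450848
T_{2}^{(2)} = -3.7450848 + (-3.7450848 − (-3.7970925))/15 = -3.7416176

-3.74162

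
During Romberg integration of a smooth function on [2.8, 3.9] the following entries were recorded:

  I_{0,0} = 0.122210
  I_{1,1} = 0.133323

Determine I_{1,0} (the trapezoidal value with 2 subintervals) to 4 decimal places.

From I_{1,1} = (4·I_{1,0} − I_{0,0})/3, solve for I_{1,0}:
4·I_{1,0} = 3·0.133323 + 0.122210 = 0.522179
I_{1,0} = 0.130545

0.1305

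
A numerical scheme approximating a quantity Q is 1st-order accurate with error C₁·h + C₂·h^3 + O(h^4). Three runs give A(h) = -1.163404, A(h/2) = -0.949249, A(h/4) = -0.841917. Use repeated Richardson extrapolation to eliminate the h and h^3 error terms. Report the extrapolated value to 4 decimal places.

First eliminate the h term (factor 2^1 = 2):
  B₁ = (2·(-0.949249) − (-1.163404))/1 = -0.735094
  B₂ = (2·(-0.841917) − (-0.949249))/1 = -0.734585
Then eliminate the h^3 term (factor 2^3 = 8):
  (8·(-0.734585) − (-0.735094))/7 = -0.734512

-0.7345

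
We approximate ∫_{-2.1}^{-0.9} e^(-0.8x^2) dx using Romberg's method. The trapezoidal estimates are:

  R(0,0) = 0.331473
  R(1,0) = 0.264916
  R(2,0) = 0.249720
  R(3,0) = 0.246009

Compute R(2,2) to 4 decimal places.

0.2448

R(1,1) = (4·0.264916 − 0.331473) / 3 = 0.242730
R(2,1) = (4·0.249720 − 0.264916) / 3 = 0.244655
R(2,2) = 0.244655 + (0.244655 − 0.242730)/15 = 0.244783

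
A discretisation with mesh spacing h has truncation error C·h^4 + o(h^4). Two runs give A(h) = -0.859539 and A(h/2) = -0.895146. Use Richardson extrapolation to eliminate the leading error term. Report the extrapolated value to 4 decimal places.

-0.8975

Extrapolated value = (16·A(h/2) − A(h)) / (16 − 1)
= (16·(-0.895146) − (-0.859539)) / 15
= -13.462797 / 15 = -0.897520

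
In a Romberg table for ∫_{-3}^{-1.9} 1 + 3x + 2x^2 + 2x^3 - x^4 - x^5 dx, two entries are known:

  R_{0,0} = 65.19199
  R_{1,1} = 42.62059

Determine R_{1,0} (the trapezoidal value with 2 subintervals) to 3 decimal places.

48.263

From R_{1,1} = (4·R_{1,0} − R_{0,0})/3, solve for R_{1,0}:
4·R_{1,0} = 3·42.62059 + 65.19199 = 193.05376
R_{1,0} = 48.26344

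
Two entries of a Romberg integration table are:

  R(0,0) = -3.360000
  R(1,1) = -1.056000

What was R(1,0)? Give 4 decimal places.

-1.6320

From R(1,1) = (4·R(1,0) − R(0,0))/3, solve for R(1,0):
4·R(1,0) = 3·(-1.056000) + (-3.360000) = -6.528000
R(1,0) = -1.632000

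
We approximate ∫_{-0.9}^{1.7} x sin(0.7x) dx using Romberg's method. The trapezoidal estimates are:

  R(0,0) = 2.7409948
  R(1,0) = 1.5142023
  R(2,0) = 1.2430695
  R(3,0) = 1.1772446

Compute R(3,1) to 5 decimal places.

R(3,1) = (4·1.1772446 − 1.2430695) / 3 = 1.1553030

1.15530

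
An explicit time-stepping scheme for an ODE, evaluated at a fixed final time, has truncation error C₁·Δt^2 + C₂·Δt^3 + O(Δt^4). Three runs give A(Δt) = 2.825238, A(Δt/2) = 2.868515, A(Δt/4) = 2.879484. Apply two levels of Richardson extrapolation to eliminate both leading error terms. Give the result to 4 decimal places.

First eliminate the Δt^2 term (factor 2^2 = 4):
  B₁ = (4·2.868515 − 2.825238)/3 = 2.882941
  B₂ = (4·2.879484 − 2.868515)/3 = 2.883140
Then eliminate the Δt^3 term (factor 2^3 = 8):
  (8·2.883140 − 2.882941)/7 = 2.883168

2.8832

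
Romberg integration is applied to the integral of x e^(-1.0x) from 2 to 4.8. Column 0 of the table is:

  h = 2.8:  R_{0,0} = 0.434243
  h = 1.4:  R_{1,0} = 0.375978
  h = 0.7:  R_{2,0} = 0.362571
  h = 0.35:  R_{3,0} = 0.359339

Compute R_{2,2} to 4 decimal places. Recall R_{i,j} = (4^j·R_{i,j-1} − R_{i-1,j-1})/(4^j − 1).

0.3582

Richardson extrapolation on the trapezoidal column (denominator 4−1=3):
R_{1,1} = 0.375978 + (0.375978 − 0.434243)/3 = 0.356556
R_{2,1} = (4·0.362571 − 0.375978) / 3 = 0.358102
R_{2,2} = 0.358102 + (0.358102 − 0.356556)/15 = 0.358205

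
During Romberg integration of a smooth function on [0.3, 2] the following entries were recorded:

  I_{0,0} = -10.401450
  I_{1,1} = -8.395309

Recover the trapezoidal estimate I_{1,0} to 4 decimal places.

-8.8968

From I_{1,1} = (4·I_{1,0} − I_{0,0})/3, solve for I_{1,0}:
4·I_{1,0} = 3·(-8.395309) + (-10.401450) = -35.587377
I_{1,0} = -8.896844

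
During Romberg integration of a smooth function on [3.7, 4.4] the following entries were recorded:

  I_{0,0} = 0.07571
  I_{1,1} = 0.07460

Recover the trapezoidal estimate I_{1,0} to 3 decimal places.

0.075

From I_{1,1} = (4·I_{1,0} − I_{0,0})/3, solve for I_{1,0}:
4·I_{1,0} = 3·0.07460 + 0.07571 = 0.29951
I_{1,0} = 0.07488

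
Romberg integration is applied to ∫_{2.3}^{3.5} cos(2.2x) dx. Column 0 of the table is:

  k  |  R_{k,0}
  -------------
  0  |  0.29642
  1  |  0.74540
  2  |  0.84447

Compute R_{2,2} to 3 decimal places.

Richardson extrapolation on the trapezoidal column (denominator 4−1=3):
R_{1,1} = (4·0.74540 − 0.29642) / 3 = 0.89506
R_{2,1} = (4·0.84447 − 0.74540) / 3 = 0.87749
R_{2,2} = (16·0.87749 − 0.89506) / 15 = 0.87632

0.876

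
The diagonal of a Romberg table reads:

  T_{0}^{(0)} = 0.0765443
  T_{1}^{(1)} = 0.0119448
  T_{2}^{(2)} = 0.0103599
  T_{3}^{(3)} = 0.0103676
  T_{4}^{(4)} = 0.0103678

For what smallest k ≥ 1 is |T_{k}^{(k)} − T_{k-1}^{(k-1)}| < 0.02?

k = 2

|T_{1}^{(1)} − T_{0}^{(0)}| = 0.0645995 ≥ 0.02
|T_{2}^{(2)} − T_{1}^{(1)}| = 0.0015849 < 0.02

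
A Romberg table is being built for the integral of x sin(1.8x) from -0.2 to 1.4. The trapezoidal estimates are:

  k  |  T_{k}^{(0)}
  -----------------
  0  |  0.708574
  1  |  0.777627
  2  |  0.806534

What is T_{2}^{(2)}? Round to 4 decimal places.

0.8172

Richardson extrapolation on the trapezoidal column (denominator 4−1=3):
T_{1}^{(1)} = 0.777627 + (0.777627 − 0.708574)/3 = 0.800645
T_{2}^{(1)} = 0.806534 + (0.806534 − 0.777627)/3 = 0.816170
T_{2}^{(2)} = 0.816170 + (0.816170 − 0.800645)/15 = 0.817205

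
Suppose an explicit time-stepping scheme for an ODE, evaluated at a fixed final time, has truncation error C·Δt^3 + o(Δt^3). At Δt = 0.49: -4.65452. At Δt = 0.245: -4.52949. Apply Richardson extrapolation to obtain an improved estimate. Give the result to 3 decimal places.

-4.512

Extrapolated value = (8·A(Δt/2) − A(Δt)) / (8 − 1)
= (8·(-4.52949) − (-4.65452)) / 7
= -31.58140 / 7 = -4.51163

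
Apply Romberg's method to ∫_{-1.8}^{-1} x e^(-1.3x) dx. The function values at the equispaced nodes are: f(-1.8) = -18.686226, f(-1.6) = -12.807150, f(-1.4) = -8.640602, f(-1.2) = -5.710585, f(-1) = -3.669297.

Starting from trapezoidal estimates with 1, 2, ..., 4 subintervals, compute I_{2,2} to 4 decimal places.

-7.5799

I_{0,0} (trapezoid, 1 panel, h=0.8000): -8.942209
I_{1,0} (trapezoid, 2 panels, h=0.4000): -7.927345
I_{2,0} (trapezoid, 4 panels, h=0.2000): -7.667220
I_{1,1} = -7.927345 + (-7.927345 − (-8.942209))/3 = -7.589057
I_{2,1} = -7.667220 + (-7.667220 − (-7.927345))/3 = -7.580512
I_{2,2} = -7.580512 + (-7.580512 − (-7.589057))/15 = -7.579942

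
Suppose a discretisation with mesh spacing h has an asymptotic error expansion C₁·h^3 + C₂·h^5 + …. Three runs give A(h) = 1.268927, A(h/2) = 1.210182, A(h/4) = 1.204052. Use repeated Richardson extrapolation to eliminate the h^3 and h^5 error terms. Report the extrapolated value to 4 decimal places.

1.2032

First eliminate the h^3 term (factor 2^3 = 8):
  B₁ = (8·1.210182 − 1.268927)/7 = 1.201790
  B₂ = (8·1.204052 − 1.210182)/7 = 1.203176
Then eliminate the h^5 term (factor 2^5 = 32):
  (32·1.203176 − 1.201790)/31 = 1.203221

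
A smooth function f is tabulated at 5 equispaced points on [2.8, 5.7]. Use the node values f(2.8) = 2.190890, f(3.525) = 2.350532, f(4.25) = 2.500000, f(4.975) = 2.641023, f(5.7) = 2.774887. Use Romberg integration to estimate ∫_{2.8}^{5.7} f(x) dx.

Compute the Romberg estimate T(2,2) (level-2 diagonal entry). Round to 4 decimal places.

7.2336

T(0,0) (trapezoid, 1 panel, h=2.9000): 7.200377
T(1,0) (trapezoid, 2 panels, h=1.4500): 7.225188
T(2,0) (trapezoid, 4 panels, h=0.7250): 7.231472
T(1,1) = 7.225188 + (7.225188 − 7.200377)/3 = 7.233458
T(2,1) = 7.231472 + (7.231472 − 7.225188)/3 = 7.233567
T(2,2) = 7.233567 + (7.233567 − 7.233458)/15 = 7.233574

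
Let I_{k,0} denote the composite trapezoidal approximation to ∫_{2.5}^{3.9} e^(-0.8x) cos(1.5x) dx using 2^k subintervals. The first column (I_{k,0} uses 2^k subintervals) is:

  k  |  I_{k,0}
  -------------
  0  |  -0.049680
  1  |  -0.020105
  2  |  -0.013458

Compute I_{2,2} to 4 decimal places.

-0.0113

Richardson extrapolation on the trapezoidal column (denominator 4−1=3):
I_{1,1} = (4·(-0.020105) − (-0.049680)) / 3 = -0.010247
I_{2,1} = -0.013458 + (-0.013458 − (-0.020105))/3 = -0.011242
I_{2,2} = -0.011242 + (-0.011242 − (-0.010247))/15 = -0.011308
(Column j=1 coincides with Simpson's rule on the same nodes.)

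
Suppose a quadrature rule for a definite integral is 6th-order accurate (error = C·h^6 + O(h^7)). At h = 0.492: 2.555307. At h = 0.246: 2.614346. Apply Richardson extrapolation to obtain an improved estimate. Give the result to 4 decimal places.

2.6153

Extrapolated value = (64·A(h/2) − A(h)) / (64 − 1)
= (64·2.614346 − 2.555307) / 63
= 164.762837 / 63 = 2.615283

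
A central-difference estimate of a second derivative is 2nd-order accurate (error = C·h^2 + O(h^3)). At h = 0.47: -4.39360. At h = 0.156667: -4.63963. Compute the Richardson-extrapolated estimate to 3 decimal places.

-4.670

Extrapolated value = (9·A(h/3) − A(h)) / (9 − 1)
= (9·(-4.63963) − (-4.39360)) / 8
= -37.36307 / 8 = -4.67038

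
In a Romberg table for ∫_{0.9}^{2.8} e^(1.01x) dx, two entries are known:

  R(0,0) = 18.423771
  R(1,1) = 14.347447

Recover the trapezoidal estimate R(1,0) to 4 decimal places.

15.3665

From R(1,1) = (4·R(1,0) − R(0,0))/3, solve for R(1,0):
4·R(1,0) = 3·14.347447 + 18.423771 = 61.466112
R(1,0) = 15.366528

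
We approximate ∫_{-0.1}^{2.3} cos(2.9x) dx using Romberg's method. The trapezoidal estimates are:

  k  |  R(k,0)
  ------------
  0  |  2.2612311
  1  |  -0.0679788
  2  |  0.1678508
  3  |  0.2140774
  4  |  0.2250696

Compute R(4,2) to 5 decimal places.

R(3,1) = 0.2140774 + (0.2140774 − 0.1678508)/3 = 0.2294863
R(4,1) = (4·0.2250696 − 0.2140774) / 3 = 0.2287337
R(4,2) = 0.2287337 + (0.2287337 − 0.2294863)/15 = 0.2286835

0.22868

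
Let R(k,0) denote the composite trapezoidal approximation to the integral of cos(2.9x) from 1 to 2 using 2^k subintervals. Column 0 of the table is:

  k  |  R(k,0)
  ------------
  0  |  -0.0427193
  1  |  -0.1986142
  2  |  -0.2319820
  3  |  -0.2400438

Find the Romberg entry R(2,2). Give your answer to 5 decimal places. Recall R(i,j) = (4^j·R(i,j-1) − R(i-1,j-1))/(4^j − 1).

Richardson extrapolation on the trapezoidal column (denominator 4−1=3):
R(1,1) = (4·(-0.1986142) − (-0.0427193)) / 3 = -0.2505792
R(2,1) = -0.2319820 + (-0.2319820 − (-0.1986142))/3 = -0.2431046
R(2,2) = (16·(-0.2431046) − (-0.2505792)) / 15 = -0.2426063
(Column j=1 coincides with Simpson's rule on the same nodes.)

-0.24261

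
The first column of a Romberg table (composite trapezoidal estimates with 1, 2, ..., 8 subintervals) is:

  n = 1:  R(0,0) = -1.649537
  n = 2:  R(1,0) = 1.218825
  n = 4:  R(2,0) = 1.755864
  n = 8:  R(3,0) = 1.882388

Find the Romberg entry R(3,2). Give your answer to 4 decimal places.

Richardson extrapolation on the trapezoidal column (denominator 4−1=3):
R(2,1) = 1.755864 + (1.755864 − 1.218825)/3 = 1.934877
R(3,1) = 1.882388 + (1.882388 − 1.755864)/3 = 1.924563
R(3,2) = 1.924563 + (1.924563 − 1.934877)/15 = 1.923875

1.9239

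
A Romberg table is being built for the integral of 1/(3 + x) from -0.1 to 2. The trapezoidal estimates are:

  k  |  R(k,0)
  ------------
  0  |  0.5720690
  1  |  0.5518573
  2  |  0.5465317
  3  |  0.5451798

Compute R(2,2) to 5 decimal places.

0.54473

R(1,1) = 0.5518573 + (0.5518573 − 0.5720690)/3 = 0.5451201
R(2,1) = (4·0.5465317 − 0.5518573) / 3 = 0.5447565
R(2,2) = (16·0.5447565 − 0.5451201) / 15 = 0.5447323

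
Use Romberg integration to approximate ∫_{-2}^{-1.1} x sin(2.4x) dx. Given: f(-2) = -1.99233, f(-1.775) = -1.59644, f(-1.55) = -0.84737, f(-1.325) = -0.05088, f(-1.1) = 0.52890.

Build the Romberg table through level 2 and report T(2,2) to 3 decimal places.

T(0,0) (trapezoid, 1 panel, h=0.9000): -0.65854
T(1,0) (trapezoid, 2 panels, h=0.4500): -0.71059
T(2,0) (trapezoid, 4 panels, h=0.2250): -0.72594
T(1,1) = -0.71059 + (-0.71059 − (-0.65854))/3 = -0.72794
T(2,1) = -0.72594 + (-0.72594 − (-0.71059))/3 = -0.73106
T(2,2) = -0.73106 + (-0.73106 − (-0.72794))/15 = -0.73127

-0.731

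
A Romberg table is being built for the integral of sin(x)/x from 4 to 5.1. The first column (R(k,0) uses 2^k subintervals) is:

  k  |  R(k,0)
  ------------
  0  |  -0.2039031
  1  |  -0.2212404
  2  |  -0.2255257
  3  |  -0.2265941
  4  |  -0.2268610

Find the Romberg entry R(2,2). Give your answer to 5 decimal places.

R(1,1) = -0.2212404 + (-0.2212404 − (-0.2039031))/3 = -0.2270195
R(2,1) = (4·(-0.2255257) − (-0.2212404)) / 3 = -0.2269541
R(2,2) = -0.2269541 + (-0.2269541 − (-0.2270195))/15 = -0.2269497

-0.22695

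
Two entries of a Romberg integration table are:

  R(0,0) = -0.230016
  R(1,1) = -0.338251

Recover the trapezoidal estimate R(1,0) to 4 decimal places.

-0.3112

From R(1,1) = (4·R(1,0) − R(0,0))/3, solve for R(1,0):
4·R(1,0) = 3·(-0.338251) + (-0.230016) = -1.244769
R(1,0) = -0.311192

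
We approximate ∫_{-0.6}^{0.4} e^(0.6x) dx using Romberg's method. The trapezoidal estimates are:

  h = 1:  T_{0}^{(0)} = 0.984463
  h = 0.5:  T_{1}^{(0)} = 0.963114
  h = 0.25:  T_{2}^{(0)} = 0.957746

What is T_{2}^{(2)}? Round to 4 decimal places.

T_{1}^{(1)} = (4·0.963114 − 0.984463) / 3 = 0.955998
T_{2}^{(1)} = 0.957746 + (0.957746 − 0.963114)/3 = 0.955957
T_{2}^{(2)} = (16·0.955957 − 0.955998) / 15 = 0.955954

0.9560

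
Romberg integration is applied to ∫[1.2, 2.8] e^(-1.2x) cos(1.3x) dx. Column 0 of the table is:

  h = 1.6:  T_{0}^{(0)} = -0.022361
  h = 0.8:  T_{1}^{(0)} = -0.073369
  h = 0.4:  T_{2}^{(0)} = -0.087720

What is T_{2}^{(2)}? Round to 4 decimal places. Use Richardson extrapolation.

-0.0926

Richardson extrapolation on the trapezoidal column (denominator 4−1=3):
T_{1}^{(1)} = (4·(-0.073369) − (-0.022361)) / 3 = -0.090372
T_{2}^{(1)} = (4·(-0.087720) − (-0.073369)) / 3 = -0.092504
T_{2}^{(2)} = -0.092504 + (-0.092504 − (-0.090372))/15 = -0.092646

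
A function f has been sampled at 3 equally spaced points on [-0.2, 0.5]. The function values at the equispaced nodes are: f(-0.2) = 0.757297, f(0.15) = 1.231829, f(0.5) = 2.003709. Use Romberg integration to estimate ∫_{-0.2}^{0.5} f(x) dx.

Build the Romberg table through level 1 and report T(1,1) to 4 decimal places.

T(0,0) (trapezoid, 1 panel, h=0.7000): 0.966352
T(1,0) (trapezoid, 2 panels, h=0.3500): 0.914316
T(1,1) = 0.914316 + (0.914316 − 0.966352)/3 = 0.896971

0.8970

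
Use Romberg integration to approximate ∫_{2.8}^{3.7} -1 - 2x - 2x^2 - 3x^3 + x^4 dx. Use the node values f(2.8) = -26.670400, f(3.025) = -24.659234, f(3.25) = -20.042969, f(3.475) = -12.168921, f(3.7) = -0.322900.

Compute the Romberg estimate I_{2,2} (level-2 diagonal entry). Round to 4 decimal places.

I_{0,0} (trapezoid, 1 panel, h=0.9000): -12.146985
I_{1,0} (trapezoid, 2 panels, h=0.4500): -15.092829
I_{2,0} (trapezoid, 4 panels, h=0.2250): -15.832749
I_{1,1} = -15.092829 + (-15.092829 − (-12.146985))/3 = -16.074777
I_{2,1} = -15.832749 + (-15.832749 − (-15.092829))/3 = -16.079389
I_{2,2} = -16.079389 + (-16.079389 − (-16.074777))/15 = -16.079696

-16.0797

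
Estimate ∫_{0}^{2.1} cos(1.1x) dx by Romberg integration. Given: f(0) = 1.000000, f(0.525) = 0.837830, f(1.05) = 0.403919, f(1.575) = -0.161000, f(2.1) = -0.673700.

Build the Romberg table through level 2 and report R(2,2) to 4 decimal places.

R(0,0) (trapezoid, 1 panel, h=2.1000): 0.342615
R(1,0) (trapezoid, 2 panels, h=1.0500): 0.595422
R(2,0) (trapezoid, 4 panels, h=0.5250): 0.653047
R(1,1) = 0.595422 + (0.595422 − 0.342615)/3 = 0.679691
R(2,1) = 0.653047 + (0.653047 − 0.595422)/3 = 0.672255
R(2,2) = 0.672255 + (0.672255 − 0.679691)/15 = 0.671759

0.6718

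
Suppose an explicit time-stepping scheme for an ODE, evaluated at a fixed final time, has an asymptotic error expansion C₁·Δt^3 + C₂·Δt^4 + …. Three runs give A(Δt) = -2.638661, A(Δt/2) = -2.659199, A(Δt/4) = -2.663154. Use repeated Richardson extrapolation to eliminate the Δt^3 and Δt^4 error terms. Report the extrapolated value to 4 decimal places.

First eliminate the Δt^3 term (factor 2^3 = 8):
  B₁ = (8·(-2.659199) − (-2.638661))/7 = -2.662133
  B₂ = (8·(-2.663154) − (-2.659199))/7 = -2.663719
Then eliminate the Δt^4 term (factor 2^4 = 16):
  (16·(-2.663719) − (-2.662133))/15 = -2.663825

-2.6638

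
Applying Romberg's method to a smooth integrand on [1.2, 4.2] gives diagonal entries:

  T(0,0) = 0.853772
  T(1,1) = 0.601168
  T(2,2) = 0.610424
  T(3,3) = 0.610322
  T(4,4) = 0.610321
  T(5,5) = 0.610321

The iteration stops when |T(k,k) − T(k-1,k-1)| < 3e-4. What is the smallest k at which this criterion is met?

k = 3

|T(1,1) − T(0,0)| = 0.252604 ≥ 3e-4
|T(2,2) − T(1,1)| = 0.009256 ≥ 3e-4
|T(3,3) − T(2,2)| = 0.000102 < 3e-4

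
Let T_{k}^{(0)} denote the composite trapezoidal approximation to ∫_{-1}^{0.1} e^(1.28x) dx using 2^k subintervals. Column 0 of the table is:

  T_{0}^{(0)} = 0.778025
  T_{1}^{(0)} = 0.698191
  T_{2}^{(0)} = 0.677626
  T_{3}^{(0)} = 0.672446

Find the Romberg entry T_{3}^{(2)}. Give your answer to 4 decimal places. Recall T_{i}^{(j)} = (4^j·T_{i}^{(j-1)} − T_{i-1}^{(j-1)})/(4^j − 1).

0.6707

Richardson extrapolation on the trapezoidal column (denominator 4−1=3):
T_{2}^{(1)} = 0.677626 + (0.677626 − 0.698191)/3 = 0.670771
T_{3}^{(1)} = 0.672446 + (0.672446 − 0.677626)/3 = 0.670719
T_{3}^{(2)} = 0.670719 + (0.670719 − 0.670771)/15 = 0.670716
(Column j=1 coincides with Simpson's rule on the same nodes.)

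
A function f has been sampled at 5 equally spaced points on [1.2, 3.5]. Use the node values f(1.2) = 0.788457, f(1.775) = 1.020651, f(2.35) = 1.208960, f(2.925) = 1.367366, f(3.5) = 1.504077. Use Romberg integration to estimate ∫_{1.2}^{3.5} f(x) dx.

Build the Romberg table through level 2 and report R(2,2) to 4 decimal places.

R(0,0) (trapezoid, 1 panel, h=2.3000): 2.636414
R(1,0) (trapezoid, 2 panels, h=1.1500): 2.708511
R(2,0) (trapezoid, 4 panels, h=0.5750): 2.727365
R(1,1) = 2.708511 + (2.708511 − 2.636414)/3 = 2.732543
R(2,1) = 2.727365 + (2.727365 − 2.708511)/3 = 2.733650
R(2,2) = 2.733650 + (2.733650 − 2.732543)/15 = 2.733724

2.7337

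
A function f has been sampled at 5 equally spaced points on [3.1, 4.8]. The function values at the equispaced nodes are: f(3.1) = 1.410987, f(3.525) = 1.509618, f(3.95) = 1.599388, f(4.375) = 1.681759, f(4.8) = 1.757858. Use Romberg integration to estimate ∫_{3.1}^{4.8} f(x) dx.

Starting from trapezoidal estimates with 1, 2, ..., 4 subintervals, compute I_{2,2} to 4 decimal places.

2.7105

I_{0,0} (trapezoid, 1 panel, h=1.7000): 2.693518
I_{1,0} (trapezoid, 2 panels, h=0.8500): 2.706239
I_{2,0} (trapezoid, 4 panels, h=0.4250): 2.709455
I_{1,1} = 2.706239 + (2.706239 − 2.693518)/3 = 2.710479
I_{2,1} = 2.709455 + (2.709455 − 2.706239)/3 = 2.710527
I_{2,2} = 2.710527 + (2.710527 − 2.710479)/15 = 2.710530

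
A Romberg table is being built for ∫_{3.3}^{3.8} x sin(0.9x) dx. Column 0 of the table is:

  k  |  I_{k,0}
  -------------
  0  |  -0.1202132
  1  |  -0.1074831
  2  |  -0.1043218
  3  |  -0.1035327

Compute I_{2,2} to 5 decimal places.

-0.10327

Richardson extrapolation on the trapezoidal column (denominator 4−1=3):
I_{1,1} = (4·(-0.1074831) − (-0.1202132)) / 3 = -0.1032397
I_{2,1} = -0.1043218 + (-0.1043218 − (-0.1074831))/3 = -0.1032680
I_{2,2} = -0.1032680 + (-0.1032680 − (-0.1032397))/15 = -0.1032699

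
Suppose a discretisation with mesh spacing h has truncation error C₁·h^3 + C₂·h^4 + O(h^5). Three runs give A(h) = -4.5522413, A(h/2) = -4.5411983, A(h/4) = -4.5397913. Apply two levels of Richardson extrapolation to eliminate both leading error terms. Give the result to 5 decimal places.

-4.53959

First eliminate the h^3 term (factor 2^3 = 8):
  B₁ = (8·(-4.5411983) − (-4.5522413))/7 = -4.5396207
  B₂ = (8·(-4.5397913) − (-4.5411983))/7 = -4.5395903
Then eliminate the h^4 term (factor 2^4 = 16):
  (16·(-4.5395903) − (-4.5396207))/15 = -4.5395883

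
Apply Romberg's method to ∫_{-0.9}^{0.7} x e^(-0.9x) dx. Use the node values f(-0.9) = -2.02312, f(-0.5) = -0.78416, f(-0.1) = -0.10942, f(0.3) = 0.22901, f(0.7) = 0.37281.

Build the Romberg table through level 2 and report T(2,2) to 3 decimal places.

T(0,0) (trapezoid, 1 panel, h=1.6000): -1.32025
T(1,0) (trapezoid, 2 panels, h=0.8000): -0.74766
T(2,0) (trapezoid, 4 panels, h=0.4000): -0.59589
T(1,1) = -0.74766 + (-0.74766 − (-1.32025))/3 = -0.55680
T(2,1) = -0.59589 + (-0.59589 − (-0.74766))/3 = -0.54530
T(2,2) = -0.54530 + (-0.54530 − (-0.55680))/15 = -0.54453

-0.545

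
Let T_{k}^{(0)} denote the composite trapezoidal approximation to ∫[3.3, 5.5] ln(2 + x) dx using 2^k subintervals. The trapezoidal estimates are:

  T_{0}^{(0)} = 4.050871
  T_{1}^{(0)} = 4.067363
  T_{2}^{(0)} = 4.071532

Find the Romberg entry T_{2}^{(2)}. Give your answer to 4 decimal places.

4.0729

Richardson extrapolation on the trapezoidal column (denominator 4−1=3):
T_{1}^{(1)} = (4·4.067363 − 4.050871) / 3 = 4.072860
T_{2}^{(1)} = (4·4.071532 − 4.067363) / 3 = 4.072922
T_{2}^{(2)} = (16·4.072922 − 4.072860) / 15 = 4.072926
(Column j=1 coincides with Simpson's rule on the same nodes.)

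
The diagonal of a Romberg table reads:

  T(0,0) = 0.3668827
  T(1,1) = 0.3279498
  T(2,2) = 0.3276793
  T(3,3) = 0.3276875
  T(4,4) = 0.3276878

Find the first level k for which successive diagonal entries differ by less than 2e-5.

k = 3

|T(1,1) − T(0,0)| = 0.0389329 ≥ 2e-5
|T(2,2) − T(1,1)| = 0.0002705 ≥ 2e-5
|T(3,3) − T(2,2)| = 0.0000082 < 2e-5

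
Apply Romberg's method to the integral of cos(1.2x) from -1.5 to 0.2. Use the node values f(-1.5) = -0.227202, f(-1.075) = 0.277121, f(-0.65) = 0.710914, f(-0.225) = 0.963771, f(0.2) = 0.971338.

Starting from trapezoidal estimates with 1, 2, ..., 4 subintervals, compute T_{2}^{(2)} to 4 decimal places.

T_{0}^{(0)} (trapezoid, 1 panel, h=1.7000): 0.632516
T_{1}^{(0)} (trapezoid, 2 panels, h=0.8500): 0.920535
T_{2}^{(0)} (trapezoid, 4 panels, h=0.4250): 0.987646
T_{1}^{(1)} = 0.920535 + (0.920535 − 0.632516)/3 = 1.016541
T_{2}^{(1)} = 0.987646 + (0.987646 − 0.920535)/3 = 1.010016
T_{2}^{(2)} = 1.010016 + (1.010016 − 1.016541)/15 = 1.009581

1.0096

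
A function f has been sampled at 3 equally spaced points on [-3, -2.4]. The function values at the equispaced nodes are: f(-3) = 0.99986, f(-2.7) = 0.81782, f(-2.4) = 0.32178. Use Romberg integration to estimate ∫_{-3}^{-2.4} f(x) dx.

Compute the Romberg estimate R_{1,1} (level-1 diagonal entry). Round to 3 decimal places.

R_{0,0} (trapezoid, 1 panel, h=0.6000): 0.39649
R_{1,0} (trapezoid, 2 panels, h=0.3000): 0.44359
R_{1,1} = 0.44359 + (0.44359 − 0.39649)/3 = 0.45929

0.459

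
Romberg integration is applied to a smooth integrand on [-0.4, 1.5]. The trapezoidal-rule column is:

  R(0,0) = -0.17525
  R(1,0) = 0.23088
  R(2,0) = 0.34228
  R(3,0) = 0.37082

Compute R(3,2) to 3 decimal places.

Richardson extrapolation on the trapezoidal column (denominator 4−1=3):
R(2,1) = (4·0.34228 − 0.23088) / 3 = 0.37941
R(3,1) = 0.37082 + (0.37082 − 0.34228)/3 = 0.38033
R(3,2) = 0.38033 + (0.38033 − 0.37941)/15 = 0.38039
(Column j=1 coincides with Simpson's rule on the same nodes.)

0.380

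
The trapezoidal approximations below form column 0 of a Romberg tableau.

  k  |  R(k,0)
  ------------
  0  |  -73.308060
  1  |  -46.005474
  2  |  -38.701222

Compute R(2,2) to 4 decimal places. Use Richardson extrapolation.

-36.2239

Richardson extrapolation on the trapezoidal column (denominator 4−1=3):
R(1,1) = -46.005474 + (-46.005474 − (-73.308060))/3 = -36.904612
R(2,1) = (4·(-38.701222) − (-46.005474)) / 3 = -36.266471
R(2,2) = (16·(-36.266471) − (-36.904612)) / 15 = -36.223928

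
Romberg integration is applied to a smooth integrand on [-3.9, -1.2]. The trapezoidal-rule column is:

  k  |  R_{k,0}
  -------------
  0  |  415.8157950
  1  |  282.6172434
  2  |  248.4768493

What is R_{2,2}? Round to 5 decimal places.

237.02198

R_{1,1} = 282.6172434 + (282.6172434 − 415.8157950)/3 = 238.2177262
R_{2,1} = 248.4768493 + (248.4768493 − 282.6172434)/3 = 237.0967179
R_{2,2} = (16·237.0967179 − 238.2177262) / 15 = 237.0219840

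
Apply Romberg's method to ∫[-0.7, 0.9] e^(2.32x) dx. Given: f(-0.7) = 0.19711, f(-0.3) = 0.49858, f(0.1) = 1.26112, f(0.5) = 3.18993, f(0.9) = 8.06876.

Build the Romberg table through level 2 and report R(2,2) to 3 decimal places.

3.396

R(0,0) (trapezoid, 1 panel, h=1.6000): 6.61270
R(1,0) (trapezoid, 2 panels, h=0.8000): 4.31524
R(2,0) (trapezoid, 4 panels, h=0.4000): 3.63303
R(1,1) = 4.31524 + (4.31524 − 6.61270)/3 = 3.54942
R(2,1) = 3.63303 + (3.63303 − 4.31524)/3 = 3.40563
R(2,2) = 3.40563 + (3.40563 − 3.54942)/15 = 3.39604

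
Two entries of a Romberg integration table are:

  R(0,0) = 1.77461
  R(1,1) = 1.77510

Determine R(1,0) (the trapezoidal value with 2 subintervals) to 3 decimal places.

1.775

From R(1,1) = (4·R(1,0) − R(0,0))/3, solve for R(1,0):
4·R(1,0) = 3·1.77510 + 1.77461 = 7.09991
R(1,0) = 1.77498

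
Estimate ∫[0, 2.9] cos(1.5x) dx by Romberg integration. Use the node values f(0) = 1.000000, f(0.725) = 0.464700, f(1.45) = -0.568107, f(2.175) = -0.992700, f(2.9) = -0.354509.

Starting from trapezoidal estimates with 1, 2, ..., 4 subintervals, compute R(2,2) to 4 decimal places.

-0.6185

R(0,0) (trapezoid, 1 panel, h=2.9000): 0.935962
R(1,0) (trapezoid, 2 panels, h=1.4500): -0.355774
R(2,0) (trapezoid, 4 panels, h=0.7250): -0.560687
R(1,1) = -0.355774 + (-0.355774 − 0.935962)/3 = -0.786353
R(2,1) = -0.560687 + (-0.560687 − (-0.355774))/3 = -0.628991
R(2,2) = -0.628991 + (-0.628991 − (-0.786353))/15 = -0.618500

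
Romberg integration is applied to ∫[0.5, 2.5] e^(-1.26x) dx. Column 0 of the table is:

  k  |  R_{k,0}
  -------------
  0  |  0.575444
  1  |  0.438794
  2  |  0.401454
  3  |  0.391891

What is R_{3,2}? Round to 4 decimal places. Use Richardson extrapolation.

0.3887

Richardson extrapolation on the trapezoidal column (denominator 4−1=3):
R_{2,1} = (4·0.401454 − 0.438794) / 3 = 0.389007
R_{3,1} = 0.391891 + (0.391891 − 0.401454)/3 = 0.388703
R_{3,2} = 0.388703 + (0.388703 − 0.389007)/15 = 0.388683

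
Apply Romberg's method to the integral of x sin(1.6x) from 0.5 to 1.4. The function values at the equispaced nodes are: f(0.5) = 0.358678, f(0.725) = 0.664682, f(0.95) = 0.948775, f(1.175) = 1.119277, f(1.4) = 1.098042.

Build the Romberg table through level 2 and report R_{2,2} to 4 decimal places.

0.7867

R_{0,0} (trapezoid, 1 panel, h=0.9000): 0.655524
R_{1,0} (trapezoid, 2 panels, h=0.4500): 0.754711
R_{2,0} (trapezoid, 4 panels, h=0.2250): 0.778746
R_{1,1} = 0.754711 + (0.754711 − 0.655524)/3 = 0.787773
R_{2,1} = 0.778746 + (0.778746 − 0.754711)/3 = 0.786758
R_{2,2} = 0.786758 + (0.786758 − 0.787773)/15 = 0.786690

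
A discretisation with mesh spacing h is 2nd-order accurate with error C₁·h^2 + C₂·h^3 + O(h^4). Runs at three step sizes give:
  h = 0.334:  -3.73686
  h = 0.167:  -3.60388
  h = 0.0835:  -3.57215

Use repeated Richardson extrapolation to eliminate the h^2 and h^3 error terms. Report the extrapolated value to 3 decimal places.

First eliminate the h^2 term (factor 2^2 = 4):
  B₁ = (4·(-3.60388) − (-3.73686))/3 = -3.55955
  B₂ = (4·(-3.57215) − (-3.60388))/3 = -3.56157
Then eliminate the h^3 term (factor 2^3 = 8):
  (8·(-3.56157) − (-3.55955))/7 = -3.56186

-3.562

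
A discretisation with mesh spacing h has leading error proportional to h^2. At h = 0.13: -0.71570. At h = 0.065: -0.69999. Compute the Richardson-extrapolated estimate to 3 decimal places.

-0.695

Extrapolated value = (4·A(h/2) − A(h)) / (4 − 1)
= (4·(-0.69999) − (-0.71570)) / 3
= -2.08426 / 3 = -0.69475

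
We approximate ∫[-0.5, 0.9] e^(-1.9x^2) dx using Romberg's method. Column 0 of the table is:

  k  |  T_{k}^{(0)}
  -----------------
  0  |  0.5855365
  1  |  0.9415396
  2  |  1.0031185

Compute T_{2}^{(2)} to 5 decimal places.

1.02121

Richardson extrapolation on the trapezoidal column (denominator 4−1=3):
T_{1}^{(1)} = (4·0.9415396 − 0.5855365) / 3 = 1.0602073
T_{2}^{(1)} = 1.0031185 + (1.0031185 − 0.9415396)/3 = 1.0236448
T_{2}^{(2)} = (16·1.0236448 − 1.0602073) / 15 = 1.0212073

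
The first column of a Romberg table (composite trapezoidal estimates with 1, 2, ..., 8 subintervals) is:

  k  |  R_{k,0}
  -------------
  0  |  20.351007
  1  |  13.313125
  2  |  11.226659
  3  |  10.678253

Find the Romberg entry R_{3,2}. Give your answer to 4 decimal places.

10.4931

Richardson extrapolation on the trapezoidal column (denominator 4−1=3):
R_{2,1} = (4·11.226659 − 13.313125) / 3 = 10.531170
R_{3,1} = 10.678253 + (10.678253 − 11.226659)/3 = 10.495451
R_{3,2} = (16·10.495451 − 10.531170) / 15 = 10.493070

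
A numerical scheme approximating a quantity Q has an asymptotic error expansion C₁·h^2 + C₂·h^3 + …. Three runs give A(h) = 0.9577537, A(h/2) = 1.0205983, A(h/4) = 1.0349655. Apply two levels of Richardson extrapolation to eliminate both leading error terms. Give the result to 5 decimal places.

First eliminate the h^2 term (factor 2^2 = 4):
  B₁ = (4·1.0205983 − 0.9577537)/3 = 1.0415465
  B₂ = (4·1.0349655 − 1.0205983)/3 = 1.0397546
Then eliminate the h^3 term (factor 2^3 = 8):
  (8·1.0397546 − 1.0415465)/7 = 1.0394986

1.03950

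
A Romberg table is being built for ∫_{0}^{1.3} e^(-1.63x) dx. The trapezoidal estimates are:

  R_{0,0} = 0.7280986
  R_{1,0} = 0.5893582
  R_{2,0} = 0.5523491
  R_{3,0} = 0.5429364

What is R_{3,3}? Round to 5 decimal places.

Richardson extrapolation on the trapezoidal column (denominator 4−1=3):
R_{1,1} = 0.5893582 + (0.5893582 − 0.7280986)/3 = 0.5431114
R_{2,1} = (4·0.5523491 − 0.5893582) / 3 = 0.5400127
R_{3,1} = 0.5429364 + (0.5429364 − 0.5523491)/3 = 0.5397988
R_{2,2} = 0.5400127 + (0.5400127 − 0.5431114)/15 = 0.5398061
R_{3,2} = (16·0.5397988 − 0.5400127) / 15 = 0.5397845
R_{3,3} = 0.5397845 + (0.5397845 − 0.5398061)/63 = 0.5397842
(Column j=1 coincides with Simpson's rule on the same nodes.)

0.53978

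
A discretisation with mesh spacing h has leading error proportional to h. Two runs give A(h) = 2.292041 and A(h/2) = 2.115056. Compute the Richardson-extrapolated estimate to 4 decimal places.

The leading error scales as h; refining by a factor of 2 reduces it by 2^1 = 2.
Extrapolated value = (2·A(h/2) − A(h)) / (2 − 1)
= (2·2.115056 − 2.292041) / 1
= 1.938071 / 1 = 1.938071

1.9381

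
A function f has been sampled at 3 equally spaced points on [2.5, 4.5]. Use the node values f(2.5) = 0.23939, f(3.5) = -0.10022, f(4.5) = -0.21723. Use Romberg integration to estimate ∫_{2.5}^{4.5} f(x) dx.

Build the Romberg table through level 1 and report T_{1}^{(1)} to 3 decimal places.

-0.126

T_{0}^{(0)} (trapezoid, 1 panel, h=2.0000): 0.02216
T_{1}^{(0)} (trapezoid, 2 panels, h=1.0000): -0.08914
T_{1}^{(1)} = -0.08914 + (-0.08914 − 0.02216)/3 = -0.12624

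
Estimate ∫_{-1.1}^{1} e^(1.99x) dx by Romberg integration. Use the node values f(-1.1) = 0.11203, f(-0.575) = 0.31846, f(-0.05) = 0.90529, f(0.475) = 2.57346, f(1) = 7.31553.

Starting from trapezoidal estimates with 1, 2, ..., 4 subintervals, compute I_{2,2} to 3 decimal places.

I_{0,0} (trapezoid, 1 panel, h=2.1000): 7.79894
I_{1,0} (trapezoid, 2 panels, h=1.0500): 4.85002
I_{2,0} (trapezoid, 4 panels, h=0.5250): 3.94327
I_{1,1} = 4.85002 + (4.85002 − 7.79894)/3 = 3.86705
I_{2,1} = 3.94327 + (3.94327 − 4.85002)/3 = 3.64102
I_{2,2} = 3.64102 + (3.64102 − 3.86705)/15 = 3.62595

3.626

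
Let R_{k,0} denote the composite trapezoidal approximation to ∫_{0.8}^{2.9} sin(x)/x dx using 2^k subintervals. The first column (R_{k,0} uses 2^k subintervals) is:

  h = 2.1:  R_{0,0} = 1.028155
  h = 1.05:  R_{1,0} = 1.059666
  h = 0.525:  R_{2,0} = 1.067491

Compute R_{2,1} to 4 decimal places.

1.0701

Richardson extrapolation on the trapezoidal column (denominator 4−1=3):
R_{2,1} = (4·1.067491 − 1.059666) / 3 = 1.070099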